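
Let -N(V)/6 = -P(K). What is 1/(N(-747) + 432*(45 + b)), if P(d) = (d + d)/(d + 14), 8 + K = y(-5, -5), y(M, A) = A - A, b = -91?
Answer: -1/19888 ≈ -5.0282e-5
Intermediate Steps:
y(M, A) = 0
K = -8 (K = -8 + 0 = -8)
P(d) = 2*d/(14 + d) (P(d) = (2*d)/(14 + d) = 2*d/(14 + d))
N(V) = -16 (N(V) = -(-6)*2*(-8)/(14 - 8) = -(-6)*2*(-8)/6 = -(-6)*2*(-8)*(1/6) = -(-6)*(-8)/3 = -6*8/3 = -16)
1/(N(-747) + 432*(45 + b)) = 1/(-16 + 432*(45 - 91)) = 1/(-16 + 432*(-46)) = 1/(-16 - 19872) = 1/(-19888) = -1/19888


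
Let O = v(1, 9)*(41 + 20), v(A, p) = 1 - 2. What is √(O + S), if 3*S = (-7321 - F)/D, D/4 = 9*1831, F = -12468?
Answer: I*√66231743133/32958 ≈ 7.8086*I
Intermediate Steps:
v(A, p) = -1
D = 65916 (D = 4*(9*1831) = 4*16479 = 65916)
S = 5147/197748 (S = ((-7321 - 1*(-12468))/65916)/3 = ((-7321 + 12468)*(1/65916))/3 = (5147*(1/65916))/3 = (⅓)*(5147/65916) = 5147/197748 ≈ 0.026028)
O = -61 (O = -(41 + 20) = -1*61 = -61)
√(O + S) = √(-61 + 5147/197748) = √(-12057481/197748) = I*√66231743133/32958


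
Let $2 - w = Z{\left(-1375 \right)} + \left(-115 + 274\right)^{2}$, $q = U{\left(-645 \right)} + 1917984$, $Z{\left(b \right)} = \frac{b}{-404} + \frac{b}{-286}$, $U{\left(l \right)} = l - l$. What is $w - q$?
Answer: $- \frac{10206060401}{5252} \approx -1.9433 \cdot 10^{6}$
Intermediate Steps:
$U{\left(l \right)} = 0$
$Z{\left(b \right)} = - \frac{345 b}{57772}$ ($Z{\left(b \right)} = b \left(- \frac{1}{404}\right) + b \left(- \frac{1}{286}\right) = - \frac{b}{404} - \frac{b}{286} = - \frac{345 b}{57772}$)
$q = 1917984$ ($q = 0 + 1917984 = 1917984$)
$w = - \frac{132808433}{5252}$ ($w = 2 - \left(\left(- \frac{345}{57772}\right) \left(-1375\right) + \left(-115 + 274\right)^{2}\right) = 2 - \left(\frac{43125}{5252} + 159^{2}\right) = 2 - \left(\frac{43125}{5252} + 25281\right) = 2 - \frac{132818937}{5252} = - \frac{132808433}{5252} \approx -25287.0$)
$w - q = - \frac{132808433}{5252} - 1917984 = - \frac{10206060401}{5252}$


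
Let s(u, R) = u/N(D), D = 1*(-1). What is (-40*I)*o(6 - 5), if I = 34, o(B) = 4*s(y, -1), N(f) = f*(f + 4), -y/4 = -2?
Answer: 43520/3 ≈ 14507.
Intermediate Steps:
D = -1
y = 8 (y = -4*(-2) = 8)
N(f) = f*(4 + f)
s(u, R) = -u/3 (s(u, R) = u/((-(4 - 1))) = u/((-1*3)) = u/(-3) = u*(-⅓) = -u/3)
o(B) = -32/3 (o(B) = 4*(-⅓*8) = 4*(-8/3) = -32/3)
(-40*I)*o(6 - 5) = -40*34*(-32/3) = -1360*(-32/3) = 43520/3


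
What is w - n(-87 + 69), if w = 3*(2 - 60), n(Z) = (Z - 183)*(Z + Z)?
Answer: -7410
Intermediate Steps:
n(Z) = 2*Z*(-183 + Z) (n(Z) = (-183 + Z)*(2*Z) = 2*Z*(-183 + Z))
w = -174 (w = 3*(-58) = -174)
w - n(-87 + 69) = -174 - 2*(-87 + 69)*(-183 + (-87 + 69)) = -174 - 2*(-18)*(-183 - 18) = -174 - 2*(-18)*(-201) = -174 - 1*7236 = -174 - 7236 = -7410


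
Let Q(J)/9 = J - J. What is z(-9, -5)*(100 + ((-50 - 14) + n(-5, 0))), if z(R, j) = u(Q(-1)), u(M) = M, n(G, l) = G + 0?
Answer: 0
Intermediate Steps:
n(G, l) = G
Q(J) = 0 (Q(J) = 9*(J - J) = 9*0 = 0)
z(R, j) = 0
z(-9, -5)*(100 + ((-50 - 14) + n(-5, 0))) = 0*(100 + ((-50 - 14) - 5)) = 0*(100 + (-64 - 5)) = 0*(100 - 69) = 0*31 = 0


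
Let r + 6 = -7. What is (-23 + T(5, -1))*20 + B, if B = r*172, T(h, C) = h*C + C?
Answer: -2816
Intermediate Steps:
r = -13 (r = -6 - 7 = -13)
T(h, C) = C + C*h (T(h, C) = C*h + C = C + C*h)
B = -2236 (B = -13*172 = -2236)
(-23 + T(5, -1))*20 + B = (-23 - (1 + 5))*20 - 2236 = (-23 - 1*6)*20 - 2236 = (-23 - 6)*20 - 2236 = -29*20 - 2236 = -580 - 2236 = -2816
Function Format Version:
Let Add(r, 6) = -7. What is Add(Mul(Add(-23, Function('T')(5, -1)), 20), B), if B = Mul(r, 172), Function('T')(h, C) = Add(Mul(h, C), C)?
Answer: -2816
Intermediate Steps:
r = -13 (r = Add(-6, -7) = -13)
Function('T')(h, C) = Add(C, Mul(C, h)) (Function('T')(h, C) = Add(Mul(C, h), C) = Add(C, Mul(C, h)))
B = -2236 (B = Mul(-13, 172) = -2236)
Add(Mul(Add(-23, Function('T')(5, -1)), 20), B) = Add(Mul(Add(-23, Mul(-1, Add(1, 5))), 20), -2236) = Add(Mul(Add(-23, Mul(-1, 6)), 20), -2236) = Add(Mul(Add(-23, -6), 20), -2236) = Add(Mul(-29, 20), -2236) = Add(-580, -2236) = -2816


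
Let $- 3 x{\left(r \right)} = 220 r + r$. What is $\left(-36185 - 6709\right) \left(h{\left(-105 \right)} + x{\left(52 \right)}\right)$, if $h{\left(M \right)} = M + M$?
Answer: $173320356$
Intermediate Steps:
$h{\left(M \right)} = 2 M$
$x{\left(r \right)} = - \frac{221 r}{3}$ ($x{\left(r \right)} = - \frac{220 r + r}{3} = - \frac{221 r}{3}$)
$\left(-36185 - 6709\right) \left(h{\left(-105 \right)} + x{\left(52 \right)}\right) = \left(-36185 - 6709\right) \left(2 \left(-105\right) - \frac{11492}{3}\right) = - 42894 \left(-210 - \frac{11492}{3}\right) = \left(-42894\right) \left(- \frac{12122}{3}\right) = 173320356$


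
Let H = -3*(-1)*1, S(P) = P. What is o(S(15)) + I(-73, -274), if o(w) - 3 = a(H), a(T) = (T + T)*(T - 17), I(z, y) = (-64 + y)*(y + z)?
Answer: 117205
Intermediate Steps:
H = 3 (H = 3*1 = 3)
a(T) = 2*T*(-17 + T) (a(T) = (2*T)*(-17 + T) = 2*T*(-17 + T))
o(w) = -81 (o(w) = 3 + 2*3*(-17 + 3) = 3 + 2*3*(-14) = 3 - 84 = -81)
o(S(15)) + I(-73, -274) = -81 + ((-274)² - 64*(-274) - 64*(-73) - 274*(-73)) = -81 + (75076 + 17536 + 4672 + 20002) = -81 + 117286 = 117205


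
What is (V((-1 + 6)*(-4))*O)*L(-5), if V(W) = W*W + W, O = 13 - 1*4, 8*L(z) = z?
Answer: -4275/2 ≈ -2137.5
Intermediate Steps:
L(z) = z/8
O = 9 (O = 13 - 4 = 9)
V(W) = W + W² (V(W) = W² + W = W + W²)
(V((-1 + 6)*(-4))*O)*L(-5) = ((((-1 + 6)*(-4))*(1 + (-1 + 6)*(-4)))*9)*((⅛)*(-5)) = (((5*(-4))*(1 + 5*(-4)))*9)*(-5/8) = (-20*(1 - 20)*9)*(-5/8) = (-20*(-19)*9)*(-5/8) = (380*9)*(-5/8) = 3420*(-5/8) = -4275/2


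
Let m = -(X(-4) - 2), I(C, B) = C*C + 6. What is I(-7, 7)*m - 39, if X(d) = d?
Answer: 291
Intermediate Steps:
I(C, B) = 6 + C² (I(C, B) = C² + 6 = 6 + C²)
m = 6 (m = -(-4 - 2) = -1*(-6) = 6)
I(-7, 7)*m - 39 = (6 + (-7)²)*6 - 39 = (6 + 49)*6 - 39 = 55*6 - 39 = 330 - 39 = 291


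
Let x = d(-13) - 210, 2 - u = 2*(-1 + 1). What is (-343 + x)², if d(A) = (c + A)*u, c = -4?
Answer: 344569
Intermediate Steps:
u = 2 (u = 2 - 2*(-1 + 1) = 2 - 2*0 = 2 - 1*0 = 2 + 0 = 2)
d(A) = -8 + 2*A (d(A) = (-4 + A)*2 = -8 + 2*A)
x = -244 (x = (-8 + 2*(-13)) - 210 = (-8 - 26) - 210 = -34 - 210 = -244)
(-343 + x)² = (-343 - 244)² = (-587)² = 344569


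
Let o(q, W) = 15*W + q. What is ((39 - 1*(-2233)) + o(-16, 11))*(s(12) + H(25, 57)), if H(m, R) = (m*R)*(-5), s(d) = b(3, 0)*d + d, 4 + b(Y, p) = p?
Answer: -17336781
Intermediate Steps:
b(Y, p) = -4 + p
s(d) = -3*d (s(d) = (-4 + 0)*d + d = -4*d + d = -3*d)
o(q, W) = q + 15*W
H(m, R) = -5*R*m (H(m, R) = (R*m)*(-5) = -5*R*m)
((39 - 1*(-2233)) + o(-16, 11))*(s(12) + H(25, 57)) = ((39 - 1*(-2233)) + (-16 + 15*11))*(-3*12 - 5*57*25) = ((39 + 2233) + (-16 + 165))*(-36 - 7125) = (2272 + 149)*(-7161) = 2421*(-7161) = -17336781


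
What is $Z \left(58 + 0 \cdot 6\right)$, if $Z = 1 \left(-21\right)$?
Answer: $-1218$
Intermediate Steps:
$Z = -21$
$Z \left(58 + 0 \cdot 6\right) = - 21 \left(58 + 0 \cdot 6\right) = - 21 \left(58 + 0\right) = \left(-21\right) 58 = -1218$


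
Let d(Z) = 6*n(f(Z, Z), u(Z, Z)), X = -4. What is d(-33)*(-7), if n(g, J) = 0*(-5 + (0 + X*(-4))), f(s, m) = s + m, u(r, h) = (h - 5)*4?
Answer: 0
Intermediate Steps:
u(r, h) = -20 + 4*h (u(r, h) = (-5 + h)*4 = -20 + 4*h)
f(s, m) = m + s
n(g, J) = 0 (n(g, J) = 0*(-5 + (0 - 4*(-4))) = 0*(-5 + (0 + 16)) = 0*(-5 + 16) = 0*11 = 0)
d(Z) = 0 (d(Z) = 6*0 = 0)
d(-33)*(-7) = 0*(-7) = 0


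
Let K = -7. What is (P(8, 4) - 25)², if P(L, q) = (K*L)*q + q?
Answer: 60025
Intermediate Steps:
P(L, q) = q - 7*L*q (P(L, q) = (-7*L)*q + q = -7*L*q + q = q - 7*L*q)
(P(8, 4) - 25)² = (4*(1 - 7*8) - 25)² = (4*(1 - 56) - 25)² = (4*(-55) - 25)² = (-220 - 25)² = (-245)² = 60025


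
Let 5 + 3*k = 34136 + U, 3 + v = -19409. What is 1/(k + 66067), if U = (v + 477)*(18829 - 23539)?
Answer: 1/29805394 ≈ 3.3551e-8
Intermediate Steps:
v = -19412 (v = -3 - 19409 = -19412)
U = 89183850 (U = (-19412 + 477)*(18829 - 23539) = -18935*(-4710) = 89183850)
k = 29739327 (k = -5/3 + (34136 + 89183850)/3 = -5/3 + (⅓)*89217986 = -5/3 + 89217986/3 = 29739327)
1/(k + 66067) = 1/(29739327 + 66067) = 1/29805394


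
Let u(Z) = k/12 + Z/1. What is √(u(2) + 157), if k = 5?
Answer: √5739/6 ≈ 12.626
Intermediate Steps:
u(Z) = 5/12 + Z (u(Z) = 5/12 + Z/1 = 5*(1/12) + Z*1 = 5/12 + Z)
√(u(2) + 157) = √((5/12 + 2) + 157) = √(29/12 + 157) = √(1913/12) = √5739/6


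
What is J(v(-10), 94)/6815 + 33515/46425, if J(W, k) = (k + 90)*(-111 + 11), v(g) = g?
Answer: -25032611/12655455 ≈ -1.9780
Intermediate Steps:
J(W, k) = -9000 - 100*k (J(W, k) = (90 + k)*(-100) = -9000 - 100*k)
J(v(-10), 94)/6815 + 33515/46425 = (-9000 - 100*94)/6815 + 33515/46425 = (-9000 - 9400)*(1/6815) + 33515*(1/46425) = -18400*1/6815 + 6703/9285 = -3680/1363 + 6703/9285 = -25032611/12655455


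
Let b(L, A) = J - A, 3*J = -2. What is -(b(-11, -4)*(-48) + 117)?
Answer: 43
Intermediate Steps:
J = -⅔ (J = (⅓)*(-2) = -⅔ ≈ -0.66667)
b(L, A) = -⅔ - A
-(b(-11, -4)*(-48) + 117) = -((-⅔ - 1*(-4))*(-48) + 117) = -((-⅔ + 4)*(-48) + 117) = -((10/3)*(-48) + 117) = -(-160 + 117) = -1*(-43) = 43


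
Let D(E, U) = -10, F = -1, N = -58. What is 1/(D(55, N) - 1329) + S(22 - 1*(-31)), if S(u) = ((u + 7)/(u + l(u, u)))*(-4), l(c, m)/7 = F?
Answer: -160703/30797 ≈ -5.2181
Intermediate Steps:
l(c, m) = -7 (l(c, m) = 7*(-1) = -7)
S(u) = -4*(7 + u)/(-7 + u) (S(u) = ((u + 7)/(u - 7))*(-4) = ((7 + u)/(-7 + u))*(-4) = -4*(7 + u)/(-7 + u))
1/(D(55, N) - 1329) + S(22 - 1*(-31)) = 1/(-10 - 1329) + 4*(-7 - (22 - 1*(-31)))/(-7 + (22 - 1*(-31))) = 1/(-1339) + 4*(-7 - (22 + 31))/(-7 + (22 + 31)) = -1/1339 + 4*(-7 - 1*53)/(-7 + 53) = -1/1339 + 4*(-7 - 53)/46 = -1/1339 + 4*(1/46)*(-60) = -1/1339 - 120/23 = -160703/30797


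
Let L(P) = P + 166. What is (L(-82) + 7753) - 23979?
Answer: -16142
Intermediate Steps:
L(P) = 166 + P
(L(-82) + 7753) - 23979 = ((166 - 82) + 7753) - 23979 = (84 + 7753) - 23979 = 7837 - 23979 = -16142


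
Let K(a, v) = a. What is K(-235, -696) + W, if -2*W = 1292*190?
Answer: -122975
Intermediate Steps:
W = -122740 (W = -646*190 = -1/2*245480 = -122740)
K(-235, -696) + W = -235 - 122740 = -122975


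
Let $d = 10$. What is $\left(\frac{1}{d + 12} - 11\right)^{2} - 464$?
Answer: $- \frac{166495}{484} \approx -344.0$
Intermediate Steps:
$\left(\frac{1}{d + 12} - 11\right)^{2} - 464 = \left(\frac{1}{10 + 12} - 11\right)^{2} - 464 = \left(\frac{1}{22} - 11\right)^{2} - 464 = \left(- \frac{241}{22}\right)^{2} - 464 = \frac{58081}{484} - 464 = - \frac{166495}{484}$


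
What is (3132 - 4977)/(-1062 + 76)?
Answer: 1845/986 ≈ 1.8712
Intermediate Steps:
(3132 - 4977)/(-1062 + 76) = -1845/(-986) = -1845*(-1/986) = 1845/986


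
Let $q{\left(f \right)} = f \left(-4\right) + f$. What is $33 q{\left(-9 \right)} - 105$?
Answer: $786$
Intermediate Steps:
$q{\left(f \right)} = - 3 f$ ($q{\left(f \right)} = - 4 f + f = - 3 f$)
$33 q{\left(-9 \right)} - 105 = 33 \left(\left(-3\right) \left(-9\right)\right) - 105 = 33 \cdot 27 - 105 = 891 - 105 = 786$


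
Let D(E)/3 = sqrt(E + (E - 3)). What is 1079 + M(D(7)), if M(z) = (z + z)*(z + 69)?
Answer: 1277 + 414*sqrt(11) ≈ 2650.1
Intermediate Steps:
D(E) = 3*sqrt(-3 + 2*E) (D(E) = 3*sqrt(E + (E - 3)) = 3*sqrt(E + (-3 + E)) = 3*sqrt(-3 + 2*E))
M(z) = 2*z*(69 + z) (M(z) = (2*z)*(69 + z) = 2*z*(69 + z))
1079 + M(D(7)) = 1079 + 2*(3*sqrt(-3 + 2*7))*(69 + 3*sqrt(-3 + 2*7)) = 1079 + 2*(3*sqrt(-3 + 14))*(69 + 3*sqrt(-3 + 14)) = 1079 + 2*(3*sqrt(11))*(69 + 3*sqrt(11)) = 1079 + 6*sqrt(11)*(69 + 3*sqrt(11))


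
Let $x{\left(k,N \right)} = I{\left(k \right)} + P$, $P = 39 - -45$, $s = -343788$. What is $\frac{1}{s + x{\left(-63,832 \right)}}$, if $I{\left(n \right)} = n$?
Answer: $- \frac{1}{343767} \approx -2.9089 \cdot 10^{-6}$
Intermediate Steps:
$P = 84$ ($P = 39 + 45 = 84$)
$x{\left(k,N \right)} = 84 + k$ ($x{\left(k,N \right)} = k + 84 = 84 + k$)
$\frac{1}{s + x{\left(-63,832 \right)}} = \frac{1}{-343788 + \left(84 - 63\right)} = \frac{1}{-343788 + 21} = \frac{1}{-343767} = - \frac{1}{343767}$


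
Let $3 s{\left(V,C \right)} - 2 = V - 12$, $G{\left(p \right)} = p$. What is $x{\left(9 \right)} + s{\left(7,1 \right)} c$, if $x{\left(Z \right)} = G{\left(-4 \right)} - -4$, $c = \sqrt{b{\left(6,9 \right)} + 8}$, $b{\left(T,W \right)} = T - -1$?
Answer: $- \sqrt{15} \approx -3.873$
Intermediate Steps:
$b{\left(T,W \right)} = 1 + T$ ($b{\left(T,W \right)} = T + 1 = 1 + T$)
$s{\left(V,C \right)} = - \frac{10}{3} + \frac{V}{3}$ ($s{\left(V,C \right)} = \frac{2}{3} + \frac{V - 12}{3} = \frac{2}{3} + \frac{-12 + V}{3} = \frac{2}{3} + \left(-4 + \frac{V}{3}\right) = - \frac{10}{3} + \frac{V}{3}$)
$c = \sqrt{15}$ ($c = \sqrt{\left(1 + 6\right) + 8} = \sqrt{7 + 8} = \sqrt{15} \approx 3.873$)
$x{\left(Z \right)} = 0$ ($x{\left(Z \right)} = -4 - -4 = -4 + 4 = 0$)
$x{\left(9 \right)} + s{\left(7,1 \right)} c = 0 + \left(- \frac{10}{3} + \frac{1}{3} \cdot 7\right) \sqrt{15} = 0 + \left(- \frac{10}{3} + \frac{7}{3}\right) \sqrt{15} = 0 - \sqrt{15} = - \sqrt{15}$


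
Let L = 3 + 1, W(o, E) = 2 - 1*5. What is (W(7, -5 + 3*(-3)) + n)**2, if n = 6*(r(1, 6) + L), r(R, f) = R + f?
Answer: 3969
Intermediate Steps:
W(o, E) = -3 (W(o, E) = 2 - 5 = -3)
L = 4
n = 66 (n = 6*((1 + 6) + 4) = 6*(7 + 4) = 6*11 = 66)
(W(7, -5 + 3*(-3)) + n)**2 = (-3 + 66)**2 = 63**2 = 3969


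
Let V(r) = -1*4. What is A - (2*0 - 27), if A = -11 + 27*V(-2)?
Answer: -92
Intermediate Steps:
V(r) = -4
A = -119 (A = -11 + 27*(-4) = -11 - 108 = -119)
A - (2*0 - 27) = -119 - (2*0 - 27) = -119 - (0 - 27) = -119 - 1*(-27) = -119 + 27 = -92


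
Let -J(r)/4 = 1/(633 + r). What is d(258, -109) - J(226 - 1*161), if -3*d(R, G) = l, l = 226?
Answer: -78868/1047 ≈ -75.328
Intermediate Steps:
d(R, G) = -226/3 (d(R, G) = -⅓*226 = -226/3)
J(r) = -4/(633 + r)
d(258, -109) - J(226 - 1*161) = -226/3 - (-4)/(633 + (226 - 1*161)) = -226/3 - (-4)/(633 + (226 - 161)) = -226/3 - (-4)/(633 + 65) = -226/3 - (-4)/698 = -226/3 - 1*(-2/349) = -226/3 + 2/349 = -78868/1047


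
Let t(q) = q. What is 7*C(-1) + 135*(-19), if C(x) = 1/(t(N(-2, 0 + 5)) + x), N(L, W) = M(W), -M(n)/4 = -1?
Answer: -7688/3 ≈ -2562.7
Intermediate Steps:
M(n) = 4 (M(n) = -4*(-1) = 4)
N(L, W) = 4
C(x) = 1/(4 + x)
7*C(-1) + 135*(-19) = 7/(4 - 1) + 135*(-19) = 7/3 - 2565 = -7688/3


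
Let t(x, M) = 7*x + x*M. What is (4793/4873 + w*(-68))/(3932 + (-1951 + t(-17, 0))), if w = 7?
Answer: -2314755/9073526 ≈ -0.25511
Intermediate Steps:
t(x, M) = 7*x + M*x
(4793/4873 + w*(-68))/(3932 + (-1951 + t(-17, 0))) = (4793/4873 + 7*(-68))/(3932 + (-1951 - 17*(7 + 0))) = (4793*(1/4873) - 476)/(3932 + (-1951 - 17*7)) = (4793/4873 - 476)/(3932 + (-1951 - 119)) = -2314755/(4873*(3932 - 2070)) = -2314755/4873/1862 = -2314755/4873*1/1862 = -2314755/9073526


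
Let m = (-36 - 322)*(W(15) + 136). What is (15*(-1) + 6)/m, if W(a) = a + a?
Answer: 9/59428 ≈ 0.00015144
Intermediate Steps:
W(a) = 2*a
m = -59428 (m = (-36 - 322)*(2*15 + 136) = -358*(30 + 136) = -358*166 = -59428)
(15*(-1) + 6)/m = (15*(-1) + 6)/(-59428) = (-15 + 6)*(-1/59428) = -9*(-1/59428) = 9/59428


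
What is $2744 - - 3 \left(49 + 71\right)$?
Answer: $3104$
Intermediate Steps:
$2744 - - 3 \left(49 + 71\right) = 2744 - \left(-3\right) 120 = 2744 - -360 = 2744 + 360 = 3104$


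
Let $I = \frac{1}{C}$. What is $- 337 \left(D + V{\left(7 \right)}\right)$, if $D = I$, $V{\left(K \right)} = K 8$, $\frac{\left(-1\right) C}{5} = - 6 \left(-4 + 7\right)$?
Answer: $- \frac{1698817}{90} \approx -18876.0$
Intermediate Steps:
$C = 90$ ($C = - 5 \left(- 6 \left(-4 + 7\right)\right) = - 5 \left(\left(-6\right) 3\right) = \left(-5\right) \left(-18\right) = 90$)
$V{\left(K \right)} = 8 K$
$I = \frac{1}{90} \approx 0.011111$
$D = \frac{1}{90} \approx 0.011111$
$- 337 \left(D + V{\left(7 \right)}\right) = - 337 \left(\frac{1}{90} + 8 \cdot 7\right) = - 337 \left(\frac{1}{90} + 56\right) = \left(-337\right) \frac{5041}{90} = - \frac{1698817}{90}$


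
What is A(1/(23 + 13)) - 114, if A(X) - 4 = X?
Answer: -3959/36 ≈ -109.97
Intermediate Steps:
A(X) = 4 + X
A(1/(23 + 13)) - 114 = (4 + 1/(23 + 13)) - 114 = (4 + 1/36) - 114 = 145/36 - 114 = -3959/36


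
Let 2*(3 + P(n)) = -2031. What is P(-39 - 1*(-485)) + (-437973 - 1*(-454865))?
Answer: 31747/2 ≈ 15874.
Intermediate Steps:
P(n) = -2037/2 (P(n) = -3 + (½)*(-2031) = -3 - 2031/2 = -2037/2)
P(-39 - 1*(-485)) + (-437973 - 1*(-454865)) = -2037/2 + (-437973 - 1*(-454865)) = -2037/2 + (-437973 + 454865) = -2037/2 + 16892 = 31747/2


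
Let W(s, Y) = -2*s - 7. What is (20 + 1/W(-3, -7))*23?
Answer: 437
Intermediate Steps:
W(s, Y) = -7 - 2*s
(20 + 1/W(-3, -7))*23 = (20 + 1/(-7 - 2*(-3)))*23 = (20 + 1/(-7 + 6))*23 = (20 + 1/(-1))*23 = (20 - 1)*23 = 19*23 = 437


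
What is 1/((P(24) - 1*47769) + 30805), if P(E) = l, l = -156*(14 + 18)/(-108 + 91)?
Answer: -17/283396 ≈ -5.9987e-5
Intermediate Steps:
l = 4992/17 (l = -156/((-17/32)) = -156/((-17*1/32)) = -156/(-17/32) = -156*(-32/17) = 4992/17 ≈ 293.65)
P(E) = 4992/17
1/((P(24) - 1*47769) + 30805) = 1/((4992/17 - 1*47769) + 30805) = 1/((4992/17 - 47769) + 30805) = 1/(-807081/17 + 30805) = 1/(-283396/17) = -17/283396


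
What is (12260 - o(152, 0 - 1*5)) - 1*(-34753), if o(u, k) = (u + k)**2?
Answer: 25404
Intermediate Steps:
o(u, k) = (k + u)**2
(12260 - o(152, 0 - 1*5)) - 1*(-34753) = (12260 - ((0 - 1*5) + 152)**2) - 1*(-34753) = (12260 - ((0 - 5) + 152)**2) + 34753 = (12260 - (-5 + 152)**2) + 34753 = (12260 - 1*147**2) + 34753 = (12260 - 1*21609) + 34753 = (12260 - 21609) + 34753 = -9349 + 34753 = 25404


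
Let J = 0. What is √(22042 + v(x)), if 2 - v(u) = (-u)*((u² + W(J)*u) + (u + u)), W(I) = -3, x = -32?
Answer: 2*I*√2937 ≈ 108.39*I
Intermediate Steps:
v(u) = 2 + u*(u² - u) (v(u) = 2 - (-u)*((u² - 3*u) + (u + u)) = 2 - (-u)*((u² - 3*u) + 2*u) = 2 - (-u)*(u² - u) = 2 - (-1)*u*(u² - u) = 2 + u*(u² - u))
√(22042 + v(x)) = √(22042 + (2 + (-32)³ - 1*(-32)²)) = √(22042 + (2 - 32768 - 1*1024)) = √(22042 + (2 - 32768 - 1024)) = √(22042 - 33790) = √(-11748) = 2*I*√2937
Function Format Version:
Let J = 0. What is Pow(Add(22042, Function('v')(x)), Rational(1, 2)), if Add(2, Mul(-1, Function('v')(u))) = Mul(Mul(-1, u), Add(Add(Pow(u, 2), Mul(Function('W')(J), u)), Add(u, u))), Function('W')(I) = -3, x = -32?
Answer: Mul(2, I, Pow(2937, Rational(1, 2))) ≈ Mul(108.39, I)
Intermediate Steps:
Function('v')(u) = Add(2, Mul(u, Add(Pow(u, 2), Mul(-1, u)))) (Function('v')(u) = Add(2, Mul(-1, Mul(Mul(-1, u), Add(Add(Pow(u, 2), Mul(-3, u)), Add(u, u))))) = Add(2, Mul(-1, Mul(Mul(-1, u), Add(Add(Pow(u, 2), Mul(-3, u)), Mul(2, u))))) = Add(2, Mul(-1, Mul(Mul(-1, u), Add(Pow(u, 2), Mul(-1, u))))) = Add(2, Mul(-1, Mul(-1, u, Add(Pow(u, 2), Mul(-1, u))))) = Add(2, Mul(u, Add(Pow(u, 2), Mul(-1, u)))))
Pow(Add(22042, Function('v')(x)), Rational(1, 2)) = Pow(Add(22042, Add(2, Pow(-32, 3), Mul(-1, Pow(-32, 2)))), Rational(1, 2)) = Pow(Add(22042, Add(2, -32768, Mul(-1, 1024))), Rational(1, 2)) = Pow(Add(22042, Add(2, -32768, -1024)), Rational(1, 2)) = Pow(Add(22042, -33790), Rational(1, 2)) = Pow(-11748, Rational(1, 2)) = Mul(2, I, Pow(2937, Rational(1, 2)))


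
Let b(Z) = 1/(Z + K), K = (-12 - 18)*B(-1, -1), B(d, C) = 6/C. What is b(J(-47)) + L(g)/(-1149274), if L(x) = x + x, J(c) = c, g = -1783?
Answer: 115968/10918103 ≈ 0.010622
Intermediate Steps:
K = 180 (K = (-12 - 18)*(6/(-1)) = -180*(-1) = -30*(-6) = 180)
L(x) = 2*x
b(Z) = 1/(180 + Z) (b(Z) = 1/(Z + 180) = 1/(180 + Z))
b(J(-47)) + L(g)/(-1149274) = 1/(180 - 47) + (2*(-1783))/(-1149274) = 1/133 - 3566*(-1/1149274) = 1/133 + 1783/574637 = 115968/10918103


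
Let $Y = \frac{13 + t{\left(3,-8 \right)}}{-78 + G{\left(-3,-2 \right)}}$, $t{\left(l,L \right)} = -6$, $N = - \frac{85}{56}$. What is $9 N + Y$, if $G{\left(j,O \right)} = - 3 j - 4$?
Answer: $- \frac{56237}{4088} \approx -13.757$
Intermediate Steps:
$N = - \frac{85}{56}$ ($N = \left(-85\right) \frac{1}{56} = - \frac{85}{56} \approx -1.5179$)
$G{\left(j,O \right)} = -4 - 3 j$
$Y = - \frac{7}{73}$ ($Y = \frac{13 - 6}{-78 - -5} = \frac{7}{-78 + \left(-4 + 9\right)} = \frac{7}{-78 + 5} = \frac{7}{-73} = 7 \left(- \frac{1}{73}\right) = - \frac{7}{73} \approx -0.09589$)
$9 N + Y = 9 \left(- \frac{85}{56}\right) - \frac{7}{73} = - \frac{765}{56} - \frac{7}{73} = - \frac{56237}{4088}$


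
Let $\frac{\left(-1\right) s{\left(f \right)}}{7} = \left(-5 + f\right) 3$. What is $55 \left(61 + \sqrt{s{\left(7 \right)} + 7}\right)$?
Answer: $3355 + 55 i \sqrt{35} \approx 3355.0 + 325.38 i$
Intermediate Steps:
$s{\left(f \right)} = 105 - 21 f$ ($s{\left(f \right)} = - 7 \left(-5 + f\right) 3 = - 7 \left(-15 + 3 f\right) = 105 - 21 f$)
$55 \left(61 + \sqrt{s{\left(7 \right)} + 7}\right) = 55 \left(61 + \sqrt{\left(105 - 147\right) + 7}\right) = 55 \left(61 + \sqrt{-42 + 7}\right) = 55 \left(61 + \sqrt{-35}\right) = 55 \left(61 + i \sqrt{35}\right) = 3355 + 55 i \sqrt{35}$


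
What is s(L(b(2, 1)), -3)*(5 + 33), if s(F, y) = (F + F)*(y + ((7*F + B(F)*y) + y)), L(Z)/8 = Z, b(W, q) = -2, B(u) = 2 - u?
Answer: 209152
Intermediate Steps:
L(Z) = 8*Z
s(F, y) = 2*F*(2*y + 7*F + y*(2 - F)) (s(F, y) = (F + F)*(y + ((7*F + (2 - F)*y) + y)) = (2*F)*(y + ((7*F + y*(2 - F)) + y)) = (2*F)*(y + (y + 7*F + y*(2 - F))) = (2*F)*(2*y + 7*F + y*(2 - F)) = 2*F*(2*y + 7*F + y*(2 - F)))
s(L(b(2, 1)), -3)*(5 + 33) = (2*(8*(-2))*(4*(-3) + 7*(8*(-2)) - 1*8*(-2)*(-3)))*(5 + 33) = (2*(-16)*(-12 + 7*(-16) - 1*(-16)*(-3)))*38 = (2*(-16)*(-12 - 112 - 48))*38 = (2*(-16)*(-172))*38 = 5504*38 = 209152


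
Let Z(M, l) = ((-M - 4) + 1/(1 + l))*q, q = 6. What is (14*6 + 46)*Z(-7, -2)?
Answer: 1560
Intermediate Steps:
Z(M, l) = -24 - 6*M + 6/(1 + l) (Z(M, l) = ((-M - 4) + 1/(1 + l))*6 = ((-4 - M) + 1/(1 + l))*6 = (-4 + 1/(1 + l) - M)*6 = -24 - 6*M + 6/(1 + l))
(14*6 + 46)*Z(-7, -2) = (14*6 + 46)*(6*(-3 - 1*(-7) - 4*(-2) - 1*(-7)*(-2))/(1 - 2)) = (84 + 46)*(6*(-3 + 7 + 8 - 14)/(-1)) = 130*(6*(-1)*(-2)) = 130*12 = 1560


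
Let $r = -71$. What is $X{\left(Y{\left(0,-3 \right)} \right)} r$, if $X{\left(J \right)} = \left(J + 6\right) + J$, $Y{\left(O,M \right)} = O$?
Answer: $-426$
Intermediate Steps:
$X{\left(J \right)} = 6 + 2 J$ ($X{\left(J \right)} = \left(6 + J\right) + J = 6 + 2 J$)
$X{\left(Y{\left(0,-3 \right)} \right)} r = \left(6 + 2 \cdot 0\right) \left(-71\right) = \left(6 + 0\right) \left(-71\right) = 6 \left(-71\right) = -426$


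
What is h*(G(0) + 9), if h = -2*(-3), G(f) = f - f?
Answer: 54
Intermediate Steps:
G(f) = 0
h = 6
h*(G(0) + 9) = 6*(0 + 9) = 6*9 = 54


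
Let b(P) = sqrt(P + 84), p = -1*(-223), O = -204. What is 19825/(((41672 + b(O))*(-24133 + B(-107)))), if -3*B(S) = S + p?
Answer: -4766235/242166032453 + 915*I*sqrt(30)/968664129812 ≈ -1.9682e-5 + 5.1738e-9*I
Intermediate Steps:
p = 223
b(P) = sqrt(84 + P)
B(S) = -223/3 - S/3 (B(S) = -(S + 223)/3 = -(223 + S)/3 = -223/3 - S/3)
19825/(((41672 + b(O))*(-24133 + B(-107)))) = 19825/(((41672 + sqrt(84 - 204))*(-24133 + (-223/3 - 1/3*(-107))))) = 19825/(((41672 + sqrt(-120))*(-24133 + (-223/3 + 107/3)))) = 19825/(((41672 + 2*I*sqrt(30))*(-24133 - 116/3))) = 19825/(((41672 + 2*I*sqrt(30))*(-72515/3))) = 19825/(-3021845080/3 - 145030*I*sqrt(30)/3)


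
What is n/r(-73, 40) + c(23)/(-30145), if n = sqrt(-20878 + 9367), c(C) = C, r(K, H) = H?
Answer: -23/30145 + 3*I*sqrt(1279)/40 ≈ -0.00076298 + 2.6822*I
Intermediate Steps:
n = 3*I*sqrt(1279) (n = sqrt(-11511) = 3*I*sqrt(1279) ≈ 107.29*I)
n/r(-73, 40) + c(23)/(-30145) = (3*I*sqrt(1279))/40 + 23/(-30145) = (3*I*sqrt(1279))*(1/40) + 23*(-1/30145) = 3*I*sqrt(1279)/40 - 23/30145 = -23/30145 + 3*I*sqrt(1279)/40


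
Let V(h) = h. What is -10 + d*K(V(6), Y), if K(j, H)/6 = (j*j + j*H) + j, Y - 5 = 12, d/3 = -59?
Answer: -152938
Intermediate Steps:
d = -177 (d = 3*(-59) = -177)
Y = 17 (Y = 5 + 12 = 17)
K(j, H) = 6*j + 6*j**2 + 6*H*j (K(j, H) = 6*((j*j + j*H) + j) = 6*((j**2 + H*j) + j) = 6*(j + j**2 + H*j) = 6*j + 6*j**2 + 6*H*j)
-10 + d*K(V(6), Y) = -10 - 1062*6*(1 + 17 + 6) = -10 - 1062*6*24 = -10 - 177*864 = -10 - 152928 = -152938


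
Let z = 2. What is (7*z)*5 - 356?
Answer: -286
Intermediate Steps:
(7*z)*5 - 356 = (7*2)*5 - 356 = 14*5 - 356 = 70 - 356 = -286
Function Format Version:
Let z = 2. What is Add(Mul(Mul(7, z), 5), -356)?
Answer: -286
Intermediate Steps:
Add(Mul(Mul(7, z), 5), -356) = Add(Mul(Mul(7, 2), 5), -356) = Add(Mul(14, 5), -356) = Add(70, -356) = -286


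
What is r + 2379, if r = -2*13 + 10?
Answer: 2363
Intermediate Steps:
r = -16 (r = -26 + 10 = -16)
r + 2379 = -16 + 2379 = 2363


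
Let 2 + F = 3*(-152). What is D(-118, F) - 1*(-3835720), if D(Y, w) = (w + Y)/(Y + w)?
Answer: 3835721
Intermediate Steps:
F = -458 (F = -2 + 3*(-152) = -2 - 456 = -458)
D(Y, w) = 1 (D(Y, w) = (Y + w)/(Y + w) = 1)
D(-118, F) - 1*(-3835720) = 1 - 1*(-3835720) = 1 + 3835720 = 3835721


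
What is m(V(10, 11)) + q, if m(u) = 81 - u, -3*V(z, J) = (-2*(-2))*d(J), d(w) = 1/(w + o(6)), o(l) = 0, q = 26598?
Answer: 880411/33 ≈ 26679.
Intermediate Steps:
d(w) = 1/w (d(w) = 1/(w + 0) = 1/w)
V(z, J) = -4/(3*J) (V(z, J) = -(-2*(-2))/(3*J) = -4/(3*J))
m(V(10, 11)) + q = (81 - (-4)/(3*11)) + 26598 = (81 - 1*(-4/33)) + 26598 = (81 + 4/33) + 26598 = 2677/33 + 26598 = 880411/33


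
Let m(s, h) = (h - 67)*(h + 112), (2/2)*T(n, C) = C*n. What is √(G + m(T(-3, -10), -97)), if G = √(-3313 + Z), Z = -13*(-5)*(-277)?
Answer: √(-2460 + I*√21318) ≈ 1.4712 + 49.62*I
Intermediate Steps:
T(n, C) = C*n
m(s, h) = (-67 + h)*(112 + h)
Z = -18005 (Z = 65*(-277) = -18005)
G = I*√21318 (G = √(-3313 - 18005) = √(-21318) = I*√21318 ≈ 146.01*I)
√(G + m(T(-3, -10), -97)) = √(I*√21318 + (-7504 + (-97)² + 45*(-97))) = √(I*√21318 + (-7504 + 9409 - 4365)) = √(I*√21318 - 2460) = √(-2460 + I*√21318)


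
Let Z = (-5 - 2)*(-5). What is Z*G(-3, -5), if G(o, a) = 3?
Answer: 105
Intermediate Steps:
Z = 35 (Z = -7*(-5) = 35)
Z*G(-3, -5) = 35*3 = 105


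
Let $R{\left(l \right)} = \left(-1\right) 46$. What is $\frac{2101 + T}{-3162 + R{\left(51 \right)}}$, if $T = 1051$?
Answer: $- \frac{394}{401} \approx -0.98254$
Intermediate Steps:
$R{\left(l \right)} = -46$
$\frac{2101 + T}{-3162 + R{\left(51 \right)}} = \frac{2101 + 1051}{-3162 - 46} = \frac{3152}{-3208} = 3152 \left(- \frac{1}{3208}\right) = - \frac{394}{401}$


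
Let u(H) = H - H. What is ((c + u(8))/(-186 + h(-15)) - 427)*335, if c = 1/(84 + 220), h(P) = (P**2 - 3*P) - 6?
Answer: -3391882705/23712 ≈ -1.4305e+5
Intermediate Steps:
u(H) = 0
h(P) = -6 + P**2 - 3*P
c = 1/304 ≈ 0.0032895
((c + u(8))/(-186 + h(-15)) - 427)*335 = ((1/304 + 0)/(-186 + (-6 + (-15)**2 - 3*(-15))) - 427)*335 = (1/(304*(-186 + (-6 + 225 + 45))) - 427)*335 = (1/(304*(-186 + 264)) - 427)*335 = ((1/304)/78 - 427)*335 = ((1/304)*(1/78) - 427)*335 = (1/23712 - 427)*335 = -10125023/23712*335 = -3391882705/23712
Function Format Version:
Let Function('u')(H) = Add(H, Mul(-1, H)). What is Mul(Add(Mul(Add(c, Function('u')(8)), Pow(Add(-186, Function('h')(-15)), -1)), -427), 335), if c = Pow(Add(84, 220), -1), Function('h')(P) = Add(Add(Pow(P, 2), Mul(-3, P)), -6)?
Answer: Rational(-3391882705, 23712) ≈ -1.4305e+5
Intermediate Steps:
Function('u')(H) = 0
Function('h')(P) = Add(-6, Pow(P, 2), Mul(-3, P))
c = Rational(1, 304) (c = Pow(304, -1) = Rational(1, 304) ≈ 0.0032895)
Mul(Add(Mul(Add(c, Function('u')(8)), Pow(Add(-186, Function('h')(-15)), -1)), -427), 335) = Mul(Add(Mul(Add(Rational(1, 304), 0), Pow(Add(-186, Add(-6, Pow(-15, 2), Mul(-3, -15))), -1)), -427), 335) = Mul(Add(Mul(Rational(1, 304), Pow(Add(-186, Add(-6, 225, 45)), -1)), -427), 335) = Mul(Add(Mul(Rational(1, 304), Pow(Add(-186, 264), -1)), -427), 335) = Mul(Add(Mul(Rational(1, 304), Pow(78, -1)), -427), 335) = Mul(Add(Mul(Rational(1, 304), Rational(1, 78)), -427), 335) = Mul(Add(Rational(1, 23712), -427), 335) = Mul(Rational(-10125023, 23712), 335) = Rational(-3391882705, 23712)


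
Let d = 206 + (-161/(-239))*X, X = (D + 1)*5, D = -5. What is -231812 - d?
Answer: -55449082/239 ≈ -2.3200e+5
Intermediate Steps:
X = -20 (X = (-5 + 1)*5 = -4*5 = -20)
d = 46014/239 (d = 206 - 161/(-239)*(-20) = 206 - 161*(-1/239)*(-20) = 206 + (161/239)*(-20) = 206 - 3220/239 = 46014/239 ≈ 192.53)
-231812 - d = -231812 - 1*46014/239 = -231812 - 46014/239 = -55449082/239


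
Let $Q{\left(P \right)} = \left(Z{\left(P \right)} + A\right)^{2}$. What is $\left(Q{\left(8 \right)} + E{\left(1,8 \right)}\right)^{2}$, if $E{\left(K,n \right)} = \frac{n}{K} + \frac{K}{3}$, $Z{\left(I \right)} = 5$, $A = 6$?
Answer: $\frac{150544}{9} \approx 16727.0$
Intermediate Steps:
$E{\left(K,n \right)} = \frac{K}{3} + \frac{n}{K}$ ($E{\left(K,n \right)} = \frac{n}{K} + K \frac{1}{3} = \frac{n}{K} + \frac{K}{3} = \frac{K}{3} + \frac{n}{K}$)
$Q{\left(P \right)} = 121$ ($Q{\left(P \right)} = \left(5 + 6\right)^{2} = 11^{2} = 121$)
$\left(Q{\left(8 \right)} + E{\left(1,8 \right)}\right)^{2} = \left(121 + \left(\frac{1}{3} \cdot 1 + \frac{8}{1}\right)\right)^{2} = \left(121 + \left(\frac{1}{3} + 8 \cdot 1\right)\right)^{2} = \left(121 + \left(\frac{1}{3} + 8\right)\right)^{2} = \left(121 + \frac{25}{3}\right)^{2} = \left(\frac{388}{3}\right)^{2} = \frac{150544}{9}$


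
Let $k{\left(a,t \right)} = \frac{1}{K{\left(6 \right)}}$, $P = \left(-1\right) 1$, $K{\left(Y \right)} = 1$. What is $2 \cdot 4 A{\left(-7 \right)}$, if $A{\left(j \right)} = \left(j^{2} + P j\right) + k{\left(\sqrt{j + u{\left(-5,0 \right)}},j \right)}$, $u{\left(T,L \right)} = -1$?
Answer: $456$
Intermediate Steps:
$P = -1$
$k{\left(a,t \right)} = 1$ ($k{\left(a,t \right)} = 1^{-1} = 1$)
$A{\left(j \right)} = 1 + j^{2} - j$ ($A{\left(j \right)} = \left(j^{2} - j\right) + 1 = 1 + j^{2} - j$)
$2 \cdot 4 A{\left(-7 \right)} = 2 \cdot 4 \left(1 + \left(-7\right)^{2} - -7\right) = 8 \left(1 + 49 + 7\right) = 8 \cdot 57 = 456$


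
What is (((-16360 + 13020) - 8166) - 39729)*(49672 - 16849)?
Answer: -1681686405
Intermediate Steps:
(((-16360 + 13020) - 8166) - 39729)*(49672 - 16849) = ((-3340 - 8166) - 39729)*32823 = (-11506 - 39729)*32823 = -51235*32823 = -1681686405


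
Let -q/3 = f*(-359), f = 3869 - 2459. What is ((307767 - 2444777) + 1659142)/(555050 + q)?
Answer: -119467/518405 ≈ -0.23045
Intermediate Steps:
f = 1410
q = 1518570 (q = -4230*(-359) = -3*(-506190) = 1518570)
((307767 - 2444777) + 1659142)/(555050 + q) = ((307767 - 2444777) + 1659142)/(555050 + 1518570) = (-2137010 + 1659142)/2073620 = -477868*1/2073620 = -119467/518405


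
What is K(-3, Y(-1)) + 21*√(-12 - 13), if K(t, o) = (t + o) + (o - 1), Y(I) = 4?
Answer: 4 + 105*I ≈ 4.0 + 105.0*I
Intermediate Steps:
K(t, o) = -1 + t + 2*o (K(t, o) = (o + t) + (-1 + o) = -1 + t + 2*o)
K(-3, Y(-1)) + 21*√(-12 - 13) = (-1 - 3 + 2*4) + 21*√(-12 - 13) = (-1 - 3 + 8) + 21*√(-25) = 4 + 21*(5*I) = 4 + 105*I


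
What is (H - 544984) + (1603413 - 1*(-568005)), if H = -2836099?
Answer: -1209665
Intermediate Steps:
(H - 544984) + (1603413 - 1*(-568005)) = (-2836099 - 544984) + (1603413 - 1*(-568005)) = -3381083 + (1603413 + 568005) = -3381083 + 2171418 = -1209665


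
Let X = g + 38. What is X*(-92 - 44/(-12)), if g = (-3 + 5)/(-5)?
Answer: -9964/3 ≈ -3321.3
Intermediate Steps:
g = -⅖ (g = 2*(-⅕) = -⅖ ≈ -0.40000)
X = 188/5 (X = -⅖ + 38 = 188/5 ≈ 37.600)
X*(-92 - 44/(-12)) = 188*(-92 - 44/(-12))/5 = 188*(-92 - 44*(-1/12))/5 = 188*(-92 + 11/3)/5 = (188/5)*(-265/3) = -9964/3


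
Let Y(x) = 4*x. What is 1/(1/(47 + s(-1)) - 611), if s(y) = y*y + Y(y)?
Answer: -44/26883 ≈ -0.0016367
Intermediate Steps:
s(y) = y² + 4*y (s(y) = y*y + 4*y = y² + 4*y)
1/(1/(47 + s(-1)) - 611) = 1/(1/(47 - (4 - 1)) - 611) = 1/(1/(47 - 1*3) - 611) = 1/(1/(47 - 3) - 611) = 1/(1/44 - 611) = 1/(-26883/44) = -44/26883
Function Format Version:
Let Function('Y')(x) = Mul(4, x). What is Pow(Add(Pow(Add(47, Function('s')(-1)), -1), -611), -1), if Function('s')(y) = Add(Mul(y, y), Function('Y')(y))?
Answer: Rational(-44, 26883) ≈ -0.0016367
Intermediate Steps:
Function('s')(y) = Add(Pow(y, 2), Mul(4, y)) (Function('s')(y) = Add(Mul(y, y), Mul(4, y)) = Add(Pow(y, 2), Mul(4, y)))
Pow(Add(Pow(Add(47, Function('s')(-1)), -1), -611), -1) = Pow(Add(Pow(Add(47, Mul(-1, Add(4, -1))), -1), -611), -1) = Pow(Add(Pow(Add(47, Mul(-1, 3)), -1), -611), -1) = Pow(Add(Pow(Add(47, -3), -1), -611), -1) = Pow(Add(Pow(44, -1), -611), -1) = Pow(Add(Rational(1, 44), -611), -1) = Pow(Rational(-26883, 44), -1) = Rational(-44, 26883)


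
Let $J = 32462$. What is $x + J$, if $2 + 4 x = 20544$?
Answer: $\frac{75195}{2} \approx 37598.0$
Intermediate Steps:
$x = \frac{10271}{2}$ ($x = - \frac{1}{2} + \frac{1}{4} \cdot 20544 = - \frac{1}{2} + 5136 = \frac{10271}{2} \approx 5135.5$)
$x + J = \frac{10271}{2} + 32462 = \frac{75195}{2}$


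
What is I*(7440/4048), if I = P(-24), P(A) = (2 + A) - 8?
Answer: -13950/253 ≈ -55.138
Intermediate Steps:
P(A) = -6 + A
I = -30 (I = -6 - 24 = -30)
I*(7440/4048) = -223200/4048 = -30*465/253 = -13950/253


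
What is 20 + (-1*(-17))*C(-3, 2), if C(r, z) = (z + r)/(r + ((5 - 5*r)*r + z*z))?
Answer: 1197/59 ≈ 20.288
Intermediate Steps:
C(r, z) = (r + z)/(r + z² + r*(5 - 5*r)) (C(r, z) = (r + z)/(r + (r*(5 - 5*r) + z²)) = (r + z)/(r + (z² + r*(5 - 5*r))) = (r + z)/(r + z² + r*(5 - 5*r)))
20 + (-1*(-17))*C(-3, 2) = 20 + (-1*(-17))*((-3 + 2)/(2² - 5*(-3)² + 6*(-3))) = 20 + 17*(-1/(4 - 5*9 - 18)) = 20 + 17*(-1/(4 - 45 - 18)) = 20 + 17*(-1/(-59)) = 20 + 17*(-1/59*(-1)) = 20 + 17*(1/59) = 20 + 17/59 = 1197/59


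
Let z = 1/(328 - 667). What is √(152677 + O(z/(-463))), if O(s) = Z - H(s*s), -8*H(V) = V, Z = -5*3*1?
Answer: √60174474847168610/627828 ≈ 390.72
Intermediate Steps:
z = -1/339 (z = 1/(-339) = -1/339 ≈ -0.0029499)
Z = -15 (Z = -15*1 = -15)
H(V) = -V/8
O(s) = -15 + s²/8 (O(s) = -15 - (-1)*s*s/8 = -15 - (-1)*s²/8 = -15 + s²/8)
√(152677 + O(z/(-463))) = √(152677 + (-15 + (-1/339/(-463))²/8)) = √(152677 + (-15 + (-1/339*(-1/463))²/8)) = √(152677 + (-15 + (1/156957)²/8)) = √(152677 + (-15 + (⅛)*(1/24635499849))) = √(152677 + (-15 + 1/197083998792)) = √(152677 - 2956259981879/197083998792) = √(30087237423584305/197083998792) = √60174474847168610/627828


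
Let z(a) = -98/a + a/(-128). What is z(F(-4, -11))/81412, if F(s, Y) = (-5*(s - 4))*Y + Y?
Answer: 215945/4699751936 ≈ 4.5948e-5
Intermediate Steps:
F(s, Y) = Y + Y*(20 - 5*s) (F(s, Y) = (-5*(-4 + s))*Y + Y = (20 - 5*s)*Y + Y = Y*(20 - 5*s) + Y = Y + Y*(20 - 5*s))
z(a) = -98/a - a/128 (z(a) = -98/a + a*(-1/128) = -98/a - a/128)
z(F(-4, -11))/81412 = (-98*(-1/(11*(21 - 5*(-4)))) - (-11)*(21 - 5*(-4))/128)/81412 = (-98*(-1/(11*(21 + 20))) - (-11)*(21 + 20)/128)*(1/81412) = (-98/((-11*41)) - (-11)*41/128)*(1/81412) = (-98/(-451) - 1/128*(-451))*(1/81412) = (-98*(-1/451) + 451/128)*(1/81412) = (98/451 + 451/128)*(1/81412) = (215945/57728)*(1/81412) = 215945/4699751936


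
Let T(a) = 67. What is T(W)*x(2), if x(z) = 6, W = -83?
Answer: 402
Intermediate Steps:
T(W)*x(2) = 67*6 = 402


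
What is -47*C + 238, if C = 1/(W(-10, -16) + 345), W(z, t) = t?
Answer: 1665/7 ≈ 237.86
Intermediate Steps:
C = 1/329 (C = 1/(-16 + 345) = 1/329 ≈ 0.0030395)
-47*C + 238 = -47*1/329 + 238 = -⅐ + 238 = 1665/7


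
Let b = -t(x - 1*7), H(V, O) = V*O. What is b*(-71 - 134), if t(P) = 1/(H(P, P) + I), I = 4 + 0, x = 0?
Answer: 205/53 ≈ 3.8679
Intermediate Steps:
H(V, O) = O*V
I = 4
t(P) = 1/(4 + P**2) (t(P) = 1/(P*P + 4) = 1/(P**2 + 4) = 1/(4 + P**2))
b = -1/53 (b = -1/(4 + (0 - 1*7)**2) = -1/(4 + (0 - 7)**2) = -1/(4 + (-7)**2) = -1/(4 + 49) = -1/53 ≈ -0.018868)
b*(-71 - 134) = -(-71 - 134)/53 = -1/53*(-205) = 205/53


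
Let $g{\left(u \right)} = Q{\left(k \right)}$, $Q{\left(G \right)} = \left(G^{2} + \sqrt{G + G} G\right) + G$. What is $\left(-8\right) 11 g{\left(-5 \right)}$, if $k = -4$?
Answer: $-1056 + 704 i \sqrt{2} \approx -1056.0 + 995.61 i$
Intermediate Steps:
$Q{\left(G \right)} = G + G^{2} + \sqrt{2} G^{\frac{3}{2}}$ ($Q{\left(G \right)} = \left(G^{2} + \sqrt{2 G} G\right) + G = \left(G^{2} + \sqrt{2} \sqrt{G} G\right) + G = \left(G^{2} + \sqrt{2} G^{\frac{3}{2}}\right) + G = G + G^{2} + \sqrt{2} G^{\frac{3}{2}}$)
$g{\left(u \right)} = 12 - 8 i \sqrt{2}$ ($g{\left(u \right)} = -4 + \left(-4\right)^{2} + \sqrt{2} \left(-4\right)^{\frac{3}{2}} = -4 + 16 + \sqrt{2} \left(- 8 i\right) = -4 + 16 - 8 i \sqrt{2} = 12 - 8 i \sqrt{2}$)
$\left(-8\right) 11 g{\left(-5 \right)} = \left(-8\right) 11 \left(12 - 8 i \sqrt{2}\right) = - 88 \left(12 - 8 i \sqrt{2}\right) = -1056 + 704 i \sqrt{2}$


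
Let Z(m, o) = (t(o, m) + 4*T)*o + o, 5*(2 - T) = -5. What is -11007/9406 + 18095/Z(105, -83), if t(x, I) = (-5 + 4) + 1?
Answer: -182078123/10149074 ≈ -17.940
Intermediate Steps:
T = 3 (T = 2 - ⅕*(-5) = 2 + 1 = 3)
t(x, I) = 0 (t(x, I) = -1 + 1 = 0)
Z(m, o) = 13*o (Z(m, o) = (0 + 4*3)*o + o = (0 + 12)*o + o = 12*o + o = 13*o)
-11007/9406 + 18095/Z(105, -83) = -11007/9406 + 18095/((13*(-83))) = -11007*1/9406 + 18095/(-1079) = -11007/9406 + 18095*(-1/1079) = -11007/9406 - 18095/1079 = -182078123/10149074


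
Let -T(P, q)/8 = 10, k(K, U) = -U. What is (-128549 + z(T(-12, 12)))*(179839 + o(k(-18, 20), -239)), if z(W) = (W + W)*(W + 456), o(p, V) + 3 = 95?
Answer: -33954599079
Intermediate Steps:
T(P, q) = -80 (T(P, q) = -8*10 = -80)
o(p, V) = 92 (o(p, V) = -3 + 95 = 92)
z(W) = 2*W*(456 + W) (z(W) = (2*W)*(456 + W) = 2*W*(456 + W))
(-128549 + z(T(-12, 12)))*(179839 + o(k(-18, 20), -239)) = (-128549 + 2*(-80)*(456 - 80))*(179839 + 92) = (-128549 + 2*(-80)*376)*179931 = (-128549 - 60160)*179931 = -188709*179931 = -33954599079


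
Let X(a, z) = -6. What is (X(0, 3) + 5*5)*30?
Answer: 570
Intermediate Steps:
(X(0, 3) + 5*5)*30 = (-6 + 5*5)*30 = (-6 + 25)*30 = 19*30 = 570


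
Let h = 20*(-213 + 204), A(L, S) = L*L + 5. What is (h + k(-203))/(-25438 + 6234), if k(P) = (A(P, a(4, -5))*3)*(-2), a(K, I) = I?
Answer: 61866/4801 ≈ 12.886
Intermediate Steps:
A(L, S) = 5 + L² (A(L, S) = L² + 5 = 5 + L²)
k(P) = -30 - 6*P² (k(P) = ((5 + P²)*3)*(-2) = (15 + 3*P²)*(-2) = -30 - 6*P²)
h = -180 (h = 20*(-9) = -180)
(h + k(-203))/(-25438 + 6234) = (-180 + (-30 - 6*(-203)²))/(-25438 + 6234) = (-180 + (-30 - 6*41209))/(-19204) = (-180 + (-30 - 247254))*(-1/19204) = (-180 - 247284)*(-1/19204) = -247464*(-1/19204) = 61866/4801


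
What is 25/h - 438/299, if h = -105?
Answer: -10693/6279 ≈ -1.7030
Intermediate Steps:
25/h - 438/299 = 25/(-105) - 438/299 = 25*(-1/105) - 438*1/299 = -5/21 - 438/299 = -10693/6279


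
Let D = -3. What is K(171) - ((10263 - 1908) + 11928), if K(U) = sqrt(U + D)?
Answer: -20283 + 2*sqrt(42) ≈ -20270.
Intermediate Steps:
K(U) = sqrt(-3 + U) (K(U) = sqrt(U - 3) = sqrt(-3 + U))
K(171) - ((10263 - 1908) + 11928) = sqrt(-3 + 171) - ((10263 - 1908) + 11928) = sqrt(168) - (8355 + 11928) = 2*sqrt(42) - 1*20283 = 2*sqrt(42) - 20283 = -20283 + 2*sqrt(42)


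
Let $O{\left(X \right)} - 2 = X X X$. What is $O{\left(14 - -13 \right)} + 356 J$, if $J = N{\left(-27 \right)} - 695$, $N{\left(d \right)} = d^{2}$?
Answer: $31789$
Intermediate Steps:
$O{\left(X \right)} = 2 + X^{3}$ ($O{\left(X \right)} = 2 + X X X = 2 + X^{2} X = 2 + X^{3}$)
$J = 34$ ($J = \left(-27\right)^{2} - 695 = 729 - 695 = 34$)
$O{\left(14 - -13 \right)} + 356 J = \left(2 + \left(14 - -13\right)^{3}\right) + 356 \cdot 34 = \left(2 + \left(14 + 13\right)^{3}\right) + 12104 = \left(2 + 27^{3}\right) + 12104 = \left(2 + 19683\right) + 12104 = 19685 + 12104 = 31789$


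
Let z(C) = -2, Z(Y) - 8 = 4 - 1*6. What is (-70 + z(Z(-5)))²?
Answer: 5184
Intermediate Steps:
Z(Y) = 6 (Z(Y) = 8 + (4 - 1*6) = 8 + (4 - 6) = 8 - 2 = 6)
(-70 + z(Z(-5)))² = (-70 - 2)² = (-72)² = 5184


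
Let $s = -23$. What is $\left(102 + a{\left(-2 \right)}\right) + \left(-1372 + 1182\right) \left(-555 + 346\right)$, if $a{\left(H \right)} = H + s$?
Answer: $39787$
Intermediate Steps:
$a{\left(H \right)} = -23 + H$ ($a{\left(H \right)} = H - 23 = -23 + H$)
$\left(102 + a{\left(-2 \right)}\right) + \left(-1372 + 1182\right) \left(-555 + 346\right) = \left(102 - 25\right) + \left(-1372 + 1182\right) \left(-555 + 346\right) = \left(102 - 25\right) - -39710 = 77 + 39710 = 39787$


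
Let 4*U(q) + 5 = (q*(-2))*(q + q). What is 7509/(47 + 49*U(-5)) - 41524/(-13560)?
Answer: -50363423/16804230 ≈ -2.9971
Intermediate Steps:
U(q) = -5/4 - q² (U(q) = -5/4 + ((q*(-2))*(q + q))/4 = -5/4 + ((-2*q)*(2*q))/4 = -5/4 + (-4*q²)/4 = -5/4 - q²)
7509/(47 + 49*U(-5)) - 41524/(-13560) = 7509/(47 + 49*(-5/4 - 1*(-5)²)) - 41524/(-13560) = 7509/(47 + 49*(-5/4 - 1*25)) - 41524*(-1/13560) = 7509/(47 + 49*(-5/4 - 25)) + 10381/3390 = 7509/(47 + 49*(-105/4)) + 10381/3390 = 7509/(47 - 5145/4) + 10381/3390 = 7509/(-4957/4) + 10381/3390 = 7509*(-4/4957) + 10381/3390 = -30036/4957 + 10381/3390 = -50363423/16804230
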